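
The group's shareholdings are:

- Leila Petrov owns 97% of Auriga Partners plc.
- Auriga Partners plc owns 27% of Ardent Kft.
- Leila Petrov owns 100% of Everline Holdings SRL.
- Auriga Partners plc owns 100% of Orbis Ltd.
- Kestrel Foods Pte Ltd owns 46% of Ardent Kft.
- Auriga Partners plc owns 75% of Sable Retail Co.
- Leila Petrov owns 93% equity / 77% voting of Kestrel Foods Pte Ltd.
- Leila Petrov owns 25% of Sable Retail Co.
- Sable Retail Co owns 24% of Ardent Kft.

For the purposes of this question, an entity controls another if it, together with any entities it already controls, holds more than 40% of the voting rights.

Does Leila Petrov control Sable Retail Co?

Leila holds 97% of Auriga, so Leila controls Auriga.
Auriga and Leila together hold 75% + 25% = 100% of Sable, so Leila controls Sable.

Yes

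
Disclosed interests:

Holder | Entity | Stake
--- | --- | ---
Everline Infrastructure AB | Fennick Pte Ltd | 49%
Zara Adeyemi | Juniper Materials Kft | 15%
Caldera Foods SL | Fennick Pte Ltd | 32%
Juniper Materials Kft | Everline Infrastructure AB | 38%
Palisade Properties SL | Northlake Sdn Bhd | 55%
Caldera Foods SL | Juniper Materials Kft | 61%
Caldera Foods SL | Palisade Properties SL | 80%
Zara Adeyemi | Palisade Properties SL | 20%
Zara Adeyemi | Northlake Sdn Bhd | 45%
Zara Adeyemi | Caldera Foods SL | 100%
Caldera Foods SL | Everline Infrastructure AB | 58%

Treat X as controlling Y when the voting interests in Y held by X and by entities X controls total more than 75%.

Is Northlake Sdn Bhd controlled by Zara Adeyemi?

Yes

Zara holds 100% of Caldera, so Zara controls Caldera.
Zara and Caldera together hold 20% + 80% = 100% of Palisade, so Zara controls Palisade.
Palisade and Zara together hold 55% + 45% = 100% of Northlake, so Zara controls Northlake.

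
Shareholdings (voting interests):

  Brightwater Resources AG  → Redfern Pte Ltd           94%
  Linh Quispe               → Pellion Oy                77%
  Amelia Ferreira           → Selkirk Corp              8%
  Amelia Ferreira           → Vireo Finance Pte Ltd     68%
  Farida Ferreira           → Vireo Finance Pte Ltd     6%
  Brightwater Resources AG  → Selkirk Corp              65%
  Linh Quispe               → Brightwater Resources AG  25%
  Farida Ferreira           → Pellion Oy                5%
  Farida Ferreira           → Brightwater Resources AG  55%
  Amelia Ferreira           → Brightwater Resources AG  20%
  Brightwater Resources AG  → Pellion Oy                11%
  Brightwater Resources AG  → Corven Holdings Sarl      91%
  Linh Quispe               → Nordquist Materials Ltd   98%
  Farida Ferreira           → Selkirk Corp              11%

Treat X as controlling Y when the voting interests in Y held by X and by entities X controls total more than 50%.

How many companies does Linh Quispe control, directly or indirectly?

2

Linh holds 77% of Pellion, so Linh controls Pellion.
Linh holds 98% of Nordquist, so Linh controls Nordquist.
No other company's threshold is met.
Linh controls 2 companies.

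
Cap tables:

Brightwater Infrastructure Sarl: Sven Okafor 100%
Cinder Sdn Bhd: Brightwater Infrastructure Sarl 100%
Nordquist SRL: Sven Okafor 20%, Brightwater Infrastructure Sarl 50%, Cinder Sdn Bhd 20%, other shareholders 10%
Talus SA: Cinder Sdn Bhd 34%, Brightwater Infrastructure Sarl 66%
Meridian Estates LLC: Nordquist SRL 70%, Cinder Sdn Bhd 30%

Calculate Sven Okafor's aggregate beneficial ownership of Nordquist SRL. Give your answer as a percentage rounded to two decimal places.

90.00%

Sven reaches Nordquist along 3 paths.
Direct stake: 20% = 20%.
Via Brightwater: 100% × 50% = 50%.
Via Brightwater → Cinder: 100% × 100% × 20% = 20%.
Total: 20% + 50% + 20% = 90%.
Rounded: 90.00%.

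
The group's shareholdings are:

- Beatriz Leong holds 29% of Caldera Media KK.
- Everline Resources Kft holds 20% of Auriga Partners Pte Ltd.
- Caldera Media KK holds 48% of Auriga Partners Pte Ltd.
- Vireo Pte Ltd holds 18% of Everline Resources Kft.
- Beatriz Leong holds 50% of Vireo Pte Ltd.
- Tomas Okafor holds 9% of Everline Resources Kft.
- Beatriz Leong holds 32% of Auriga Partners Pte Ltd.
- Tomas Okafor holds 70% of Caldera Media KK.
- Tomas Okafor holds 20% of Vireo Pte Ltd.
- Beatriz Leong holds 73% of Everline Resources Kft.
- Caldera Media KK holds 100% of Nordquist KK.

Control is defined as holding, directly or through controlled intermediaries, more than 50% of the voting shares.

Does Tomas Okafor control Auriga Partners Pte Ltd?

No

Tomas holds 70% of Caldera, so Tomas controls Caldera.
Caldera holds 100% of Nordquist, so Tomas controls Nordquist.
In Auriga, Tomas's side holds only 48%, not > 50%.
So Tomas does not control Auriga.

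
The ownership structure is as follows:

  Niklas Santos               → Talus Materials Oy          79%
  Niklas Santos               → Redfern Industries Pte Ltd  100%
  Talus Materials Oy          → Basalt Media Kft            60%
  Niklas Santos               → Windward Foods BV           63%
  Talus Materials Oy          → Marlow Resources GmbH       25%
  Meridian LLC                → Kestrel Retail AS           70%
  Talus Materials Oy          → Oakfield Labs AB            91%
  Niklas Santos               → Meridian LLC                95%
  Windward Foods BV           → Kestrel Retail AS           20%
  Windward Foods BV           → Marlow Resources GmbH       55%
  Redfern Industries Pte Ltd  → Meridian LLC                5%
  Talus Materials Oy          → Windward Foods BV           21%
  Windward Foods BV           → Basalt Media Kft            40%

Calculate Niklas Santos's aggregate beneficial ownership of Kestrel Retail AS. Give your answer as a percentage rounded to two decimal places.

Niklas reaches Kestrel along 4 paths.
Via Talus → Windward: 79% × 21% × 20% = 3.318%.
Via Windward: 63% × 20% = 12.6%.
Via Meridian: 95% × 70% = 66.5%.
Via Redfern → Meridian: 100% × 5% × 70% = 3.5%.
Total: 3.318% + 12.6% + 66.5% + 3.5% = 85.918%.
Rounded: 85.92%.

85.92%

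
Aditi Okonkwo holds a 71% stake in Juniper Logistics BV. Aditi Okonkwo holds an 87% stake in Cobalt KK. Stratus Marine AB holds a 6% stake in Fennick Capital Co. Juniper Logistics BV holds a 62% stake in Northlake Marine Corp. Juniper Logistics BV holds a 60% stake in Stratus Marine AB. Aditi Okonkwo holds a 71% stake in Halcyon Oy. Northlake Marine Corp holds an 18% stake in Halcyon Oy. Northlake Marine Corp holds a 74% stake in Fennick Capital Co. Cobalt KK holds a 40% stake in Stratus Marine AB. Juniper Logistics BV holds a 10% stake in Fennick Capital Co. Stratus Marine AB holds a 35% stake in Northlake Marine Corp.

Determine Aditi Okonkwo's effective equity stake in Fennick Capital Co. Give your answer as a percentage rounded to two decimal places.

Aditi reaches Fennick along 6 paths.
Via Juniper → Northlake: 71% × 62% × 74% = 32.5748%.
Via Cobalt → Stratus → Northlake: 87% × 40% × 35% × 74% = 9.0132%.
Via Juniper → Stratus → Northlake: 71% × 60% × 35% × 74% = 11.0334%.
Via Cobalt → Stratus: 87% × 40% × 6% = 2.088%.
Via Juniper → Stratus: 71% × 60% × 6% = 2.556%.
Via Juniper: 71% × 10% = 7.1%.
Total: 32.5748% + 9.0132% + 11.0334% + 2.088% + 2.556% + 7.1% = 64.3654%.
Rounded: 64.37%.

64.37%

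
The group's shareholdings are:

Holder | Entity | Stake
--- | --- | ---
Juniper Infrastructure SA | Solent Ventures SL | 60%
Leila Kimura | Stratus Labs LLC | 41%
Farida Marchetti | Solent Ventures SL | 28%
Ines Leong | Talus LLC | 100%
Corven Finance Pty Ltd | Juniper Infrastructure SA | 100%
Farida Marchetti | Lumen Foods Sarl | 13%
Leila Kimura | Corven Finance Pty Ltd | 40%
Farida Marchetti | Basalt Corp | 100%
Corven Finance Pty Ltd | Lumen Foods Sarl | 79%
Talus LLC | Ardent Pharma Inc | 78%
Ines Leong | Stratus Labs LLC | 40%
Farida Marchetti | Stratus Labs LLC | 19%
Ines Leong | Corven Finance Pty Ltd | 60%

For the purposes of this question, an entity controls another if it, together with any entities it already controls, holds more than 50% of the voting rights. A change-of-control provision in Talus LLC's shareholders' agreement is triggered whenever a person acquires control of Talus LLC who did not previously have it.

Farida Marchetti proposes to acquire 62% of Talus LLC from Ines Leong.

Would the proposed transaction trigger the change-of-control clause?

Yes

The purchase adds only to Farida's holdings (Ines's stake shrinks), so Farida is the only person who could newly come to control Talus.
Farida holds 100% of Basalt, so Farida controls Basalt.
Neither Farida nor any entity Farida controls holds any voting interest in Talus.
So before the transaction, Farida does not control Talus.
After the purchase, Farida holds 62% of Talus directly, and Ines's stake falls to 38%.
Farida holds 62% of Talus, so Farida controls Talus.
Farida did not control Talus before and does after, so the clause is triggered.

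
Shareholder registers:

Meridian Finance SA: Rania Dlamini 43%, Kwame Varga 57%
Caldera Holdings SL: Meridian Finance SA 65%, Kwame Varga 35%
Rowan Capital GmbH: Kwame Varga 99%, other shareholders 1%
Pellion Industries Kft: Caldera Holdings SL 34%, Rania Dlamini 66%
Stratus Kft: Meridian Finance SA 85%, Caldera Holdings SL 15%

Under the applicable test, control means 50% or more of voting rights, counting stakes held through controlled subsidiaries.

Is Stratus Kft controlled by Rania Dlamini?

Rania holds 66% of Pellion, so Rania controls Pellion.
Neither Rania nor any entity Rania controls holds any voting interest in Stratus.
So Rania does not control Stratus.

No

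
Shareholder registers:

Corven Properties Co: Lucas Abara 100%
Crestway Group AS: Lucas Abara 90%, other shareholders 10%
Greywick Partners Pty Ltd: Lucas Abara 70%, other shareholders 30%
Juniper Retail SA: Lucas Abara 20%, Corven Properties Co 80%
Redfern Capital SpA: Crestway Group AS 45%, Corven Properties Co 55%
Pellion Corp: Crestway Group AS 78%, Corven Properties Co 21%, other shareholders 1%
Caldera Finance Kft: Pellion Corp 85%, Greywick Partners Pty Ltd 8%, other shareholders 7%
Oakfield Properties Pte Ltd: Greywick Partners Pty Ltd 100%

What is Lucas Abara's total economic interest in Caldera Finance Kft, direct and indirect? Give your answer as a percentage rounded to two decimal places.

Lucas reaches Caldera along 3 paths.
Via Crestway → Pellion: 90% × 78% × 85% = 59.67%.
Via Corven → Pellion: 100% × 21% × 85% = 17.85%.
Via Greywick: 70% × 8% = 5.6%.
Total: 59.67% + 17.85% + 5.6% = 83.12%.

83.12%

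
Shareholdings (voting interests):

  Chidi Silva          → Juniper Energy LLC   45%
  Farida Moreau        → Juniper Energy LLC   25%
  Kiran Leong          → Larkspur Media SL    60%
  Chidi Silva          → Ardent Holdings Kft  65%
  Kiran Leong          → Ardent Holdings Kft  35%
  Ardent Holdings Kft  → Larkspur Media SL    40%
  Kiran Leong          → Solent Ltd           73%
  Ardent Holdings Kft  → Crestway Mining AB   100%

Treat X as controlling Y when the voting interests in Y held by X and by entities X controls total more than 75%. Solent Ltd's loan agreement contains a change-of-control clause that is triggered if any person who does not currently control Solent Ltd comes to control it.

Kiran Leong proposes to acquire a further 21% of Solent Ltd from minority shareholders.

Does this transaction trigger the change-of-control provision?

The purchase changes only Kiran's holdings, so Kiran is the only person who could newly come to control Solent.
Kiran's largest direct stake is 73% in Solent, which does not meet the threshold, so Kiran controls no company.
In Solent, Kiran's side holds only 73%, not > 75%.
So before the transaction, Kiran does not control Solent.
After the purchase, Kiran's direct stake in Solent rises to 73% + 21% = 94%.
Kiran holds 94% of Solent, so Kiran controls Solent.
Kiran did not control Solent before and does after, so the clause is triggered.

Yes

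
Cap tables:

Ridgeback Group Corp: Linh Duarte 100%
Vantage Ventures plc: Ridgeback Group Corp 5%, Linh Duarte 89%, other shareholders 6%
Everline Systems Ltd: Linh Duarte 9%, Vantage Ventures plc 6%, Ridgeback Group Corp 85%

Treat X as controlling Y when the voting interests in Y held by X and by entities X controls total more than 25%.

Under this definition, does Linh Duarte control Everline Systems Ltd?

Yes

Linh holds 100% of Ridgeback, so Linh controls Ridgeback.
Ridgeback and Linh together hold 5% + 89% = 94% of Vantage, so Linh controls Vantage.
Linh and Vantage and Ridgeback together hold 9% + 6% + 85% = 100% of Everline, so Linh controls Everline.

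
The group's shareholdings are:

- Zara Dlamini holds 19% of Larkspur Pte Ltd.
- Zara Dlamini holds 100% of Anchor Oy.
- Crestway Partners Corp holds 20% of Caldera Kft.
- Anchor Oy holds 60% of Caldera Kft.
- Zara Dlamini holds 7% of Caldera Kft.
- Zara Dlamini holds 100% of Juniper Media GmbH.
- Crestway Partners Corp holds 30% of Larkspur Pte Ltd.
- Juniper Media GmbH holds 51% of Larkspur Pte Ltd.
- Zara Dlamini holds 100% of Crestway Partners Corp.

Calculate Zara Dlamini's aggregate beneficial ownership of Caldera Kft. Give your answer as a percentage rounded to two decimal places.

87.00%

Zara reaches Caldera along 3 paths.
Direct stake: 7% = 7%.
Via Anchor: 100% × 60% = 60%.
Via Crestway: 100% × 20% = 20%.
Total: 7% + 60% + 20% = 87%.
Rounded: 87.00%.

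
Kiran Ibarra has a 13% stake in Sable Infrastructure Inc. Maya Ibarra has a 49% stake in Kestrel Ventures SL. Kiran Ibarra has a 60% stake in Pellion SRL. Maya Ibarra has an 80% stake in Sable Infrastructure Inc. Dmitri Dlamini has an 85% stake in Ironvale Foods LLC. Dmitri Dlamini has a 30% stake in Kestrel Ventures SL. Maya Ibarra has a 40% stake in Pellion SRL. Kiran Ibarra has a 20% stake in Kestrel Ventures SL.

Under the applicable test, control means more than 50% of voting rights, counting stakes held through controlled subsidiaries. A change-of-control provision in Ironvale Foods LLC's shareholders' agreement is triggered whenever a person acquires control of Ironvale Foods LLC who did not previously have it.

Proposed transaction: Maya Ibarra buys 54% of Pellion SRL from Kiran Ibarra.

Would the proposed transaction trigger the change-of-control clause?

No

The purchase adds only to Maya's holdings (Kiran's stake shrinks), so Maya is the only person who could newly come to control Ironvale.
Maya holds 80% of Sable, so Maya controls Sable.
Neither Maya nor any entity Maya controls holds any voting interest in Ironvale.
So before the transaction, Maya does not control Ironvale.
After the purchase, Maya's direct stake in Pellion rises to 40% + 54% = 94%, and Kiran's stake falls to 6%.
Maya holds 94% of Pellion, so Maya controls Pellion.
After the transaction, neither Maya nor any entity Maya controls holds a voting interest in Ironvale, so Maya still does not control it.
No new person acquires control, so the clause is not triggered.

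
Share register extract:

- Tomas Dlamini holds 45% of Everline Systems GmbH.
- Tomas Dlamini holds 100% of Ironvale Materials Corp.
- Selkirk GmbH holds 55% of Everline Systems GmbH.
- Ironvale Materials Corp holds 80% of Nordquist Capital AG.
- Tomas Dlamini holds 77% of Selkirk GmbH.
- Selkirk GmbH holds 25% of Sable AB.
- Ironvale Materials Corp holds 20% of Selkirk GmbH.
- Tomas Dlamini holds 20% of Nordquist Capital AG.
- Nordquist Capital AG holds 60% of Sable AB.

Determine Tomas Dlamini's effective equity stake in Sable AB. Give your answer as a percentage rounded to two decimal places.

Tomas reaches Sable along 4 paths.
Via Nordquist: 20% × 60% = 12%.
Via Ironvale → Nordquist: 100% × 80% × 60% = 48%.
Via Selkirk: 77% × 25% = 19.25%.
Via Ironvale → Selkirk: 100% × 20% × 25% = 5%.
Total: 12% + 48% + 19.25% + 5% = 84.25%.

84.25%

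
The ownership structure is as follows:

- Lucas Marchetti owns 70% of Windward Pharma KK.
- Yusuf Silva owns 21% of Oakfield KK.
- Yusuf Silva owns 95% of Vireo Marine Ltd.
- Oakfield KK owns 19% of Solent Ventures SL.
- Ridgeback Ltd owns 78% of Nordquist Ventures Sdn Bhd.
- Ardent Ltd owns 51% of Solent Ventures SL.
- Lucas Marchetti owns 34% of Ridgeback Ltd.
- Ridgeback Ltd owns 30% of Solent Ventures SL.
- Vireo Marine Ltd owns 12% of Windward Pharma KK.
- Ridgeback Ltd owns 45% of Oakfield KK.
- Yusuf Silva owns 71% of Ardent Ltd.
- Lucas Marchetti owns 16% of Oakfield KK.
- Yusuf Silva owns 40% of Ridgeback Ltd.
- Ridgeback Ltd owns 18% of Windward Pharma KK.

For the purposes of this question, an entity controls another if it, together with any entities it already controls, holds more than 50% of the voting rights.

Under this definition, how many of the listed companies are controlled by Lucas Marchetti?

1

Lucas holds 70% of Windward, so Lucas controls Windward.
No other company's threshold is met.
Lucas controls 1 company.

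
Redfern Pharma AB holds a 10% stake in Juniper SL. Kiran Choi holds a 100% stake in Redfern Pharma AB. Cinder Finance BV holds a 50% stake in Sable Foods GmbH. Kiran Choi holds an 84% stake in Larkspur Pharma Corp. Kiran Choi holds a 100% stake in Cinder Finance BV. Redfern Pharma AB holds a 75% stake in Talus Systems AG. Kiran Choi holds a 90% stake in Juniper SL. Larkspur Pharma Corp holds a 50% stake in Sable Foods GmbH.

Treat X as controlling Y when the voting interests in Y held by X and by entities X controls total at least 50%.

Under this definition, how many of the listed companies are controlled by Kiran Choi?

6

Kiran holds 100% of Redfern, so Kiran controls Redfern.
Kiran holds 84% of Larkspur, so Kiran controls Larkspur.
Kiran holds 100% of Cinder, so Kiran controls Cinder.
Kiran and Redfern together hold 90% + 10% = 100% of Juniper, so Kiran controls Juniper.
Redfern holds 75% of Talus, so Kiran controls Talus.
Cinder and Larkspur together hold 50% + 50% = 100% of Sable, so Kiran controls Sable.
Kiran controls 6 companies.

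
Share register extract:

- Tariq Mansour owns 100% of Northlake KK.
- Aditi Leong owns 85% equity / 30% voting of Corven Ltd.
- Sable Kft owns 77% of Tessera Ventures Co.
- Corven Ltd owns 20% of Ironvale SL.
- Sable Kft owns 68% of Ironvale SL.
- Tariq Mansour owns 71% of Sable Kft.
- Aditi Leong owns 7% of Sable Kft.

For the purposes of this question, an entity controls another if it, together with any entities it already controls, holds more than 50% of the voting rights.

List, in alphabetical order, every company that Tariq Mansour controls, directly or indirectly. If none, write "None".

Tariq holds 71% of Sable, so Tariq controls Sable.
Sable holds 68% of Ironvale, so Tariq controls Ironvale.
Tariq holds 100% of Northlake, so Tariq controls Northlake.
Sable holds 77% of Tessera, so Tariq controls Tessera.
No other company's threshold is met.

Ironvale SL, Northlake KK, Sable Kft, Tessera Ventures Co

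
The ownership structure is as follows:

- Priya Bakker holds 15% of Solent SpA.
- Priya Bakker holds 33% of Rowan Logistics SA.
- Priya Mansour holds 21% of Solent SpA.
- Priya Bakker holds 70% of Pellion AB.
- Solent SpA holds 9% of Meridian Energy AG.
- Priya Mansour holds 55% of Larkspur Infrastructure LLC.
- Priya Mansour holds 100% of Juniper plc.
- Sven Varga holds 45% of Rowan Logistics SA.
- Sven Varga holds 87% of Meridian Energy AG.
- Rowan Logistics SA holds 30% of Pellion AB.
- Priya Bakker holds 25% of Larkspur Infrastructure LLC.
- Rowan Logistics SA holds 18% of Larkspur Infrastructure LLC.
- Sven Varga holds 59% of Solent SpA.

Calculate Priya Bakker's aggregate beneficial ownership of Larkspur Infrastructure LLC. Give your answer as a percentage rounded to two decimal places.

30.94%

Priya Bakker reaches Larkspur along 2 paths.
Direct stake: 25% = 25%.
Via Rowan: 33% × 18% = 5.94%.
Total: 25% + 5.94% = 30.94%.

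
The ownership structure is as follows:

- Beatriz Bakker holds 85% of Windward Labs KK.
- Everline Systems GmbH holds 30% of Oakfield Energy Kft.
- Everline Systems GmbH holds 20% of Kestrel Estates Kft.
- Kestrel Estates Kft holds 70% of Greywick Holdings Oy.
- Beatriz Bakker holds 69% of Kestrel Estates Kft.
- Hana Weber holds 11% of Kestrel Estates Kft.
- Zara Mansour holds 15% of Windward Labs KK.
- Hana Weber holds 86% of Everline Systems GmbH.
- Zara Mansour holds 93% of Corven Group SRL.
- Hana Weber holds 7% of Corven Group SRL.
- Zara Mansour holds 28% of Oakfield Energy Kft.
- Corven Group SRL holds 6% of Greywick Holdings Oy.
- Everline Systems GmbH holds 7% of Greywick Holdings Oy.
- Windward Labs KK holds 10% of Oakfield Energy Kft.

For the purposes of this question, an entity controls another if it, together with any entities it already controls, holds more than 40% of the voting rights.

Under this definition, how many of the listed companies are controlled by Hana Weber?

1

Hana holds 86% of Everline, so Hana controls Everline.
No other company's threshold is met.
Hana controls 1 company.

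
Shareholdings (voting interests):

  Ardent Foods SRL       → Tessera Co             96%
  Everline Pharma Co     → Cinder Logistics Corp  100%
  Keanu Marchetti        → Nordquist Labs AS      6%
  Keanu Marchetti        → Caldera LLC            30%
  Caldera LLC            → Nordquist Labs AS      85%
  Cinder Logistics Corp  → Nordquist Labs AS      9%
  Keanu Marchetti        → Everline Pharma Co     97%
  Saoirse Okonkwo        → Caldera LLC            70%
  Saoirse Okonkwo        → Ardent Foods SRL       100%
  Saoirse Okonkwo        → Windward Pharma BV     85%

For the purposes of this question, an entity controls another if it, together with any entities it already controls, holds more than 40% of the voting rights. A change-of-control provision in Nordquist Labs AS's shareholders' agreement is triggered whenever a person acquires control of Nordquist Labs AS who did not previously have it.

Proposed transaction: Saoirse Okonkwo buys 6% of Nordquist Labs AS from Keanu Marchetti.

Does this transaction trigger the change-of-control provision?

No

The purchase adds only to Saoirse's holdings (Keanu's stake shrinks), so Saoirse is the only person who could newly come to control Nordquist.
Saoirse holds 70% of Caldera, so Saoirse controls Caldera.
Caldera holds 85% of Nordquist, so Saoirse controls Nordquist.
So Saoirse already controls Nordquist before the transaction.
After the purchase, Saoirse holds 6% of Nordquist directly, and Keanu's stake falls to 0%.
Saoirse controlled Nordquist already, so this is not a new person acquiring control; every other person's position is unchanged or reduced.
No new person acquires control, so the clause is not triggered.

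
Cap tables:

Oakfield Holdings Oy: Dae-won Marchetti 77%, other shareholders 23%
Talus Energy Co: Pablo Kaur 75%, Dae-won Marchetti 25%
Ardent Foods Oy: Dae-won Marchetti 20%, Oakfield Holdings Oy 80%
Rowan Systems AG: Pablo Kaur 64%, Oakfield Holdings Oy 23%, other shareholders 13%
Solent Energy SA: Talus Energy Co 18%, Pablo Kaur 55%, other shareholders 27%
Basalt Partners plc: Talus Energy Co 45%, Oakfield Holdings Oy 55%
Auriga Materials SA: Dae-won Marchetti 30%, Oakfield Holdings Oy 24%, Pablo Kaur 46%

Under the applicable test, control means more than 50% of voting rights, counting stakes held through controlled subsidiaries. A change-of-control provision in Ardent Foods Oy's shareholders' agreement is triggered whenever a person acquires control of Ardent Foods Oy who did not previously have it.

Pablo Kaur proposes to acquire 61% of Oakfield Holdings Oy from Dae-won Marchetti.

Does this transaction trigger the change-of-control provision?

Yes

The purchase adds only to Pablo's holdings (Dae-won's stake shrinks), so Pablo is the only person who could newly come to control Ardent.
Pablo holds 75% of Talus, so Pablo controls Talus.
Pablo holds 64% of Rowan, so Pablo controls Rowan.
Talus and Pablo together hold 18% + 55% = 73% of Solent, so Pablo controls Solent.
Neither Pablo nor any entity Pablo controls holds any voting interest in Ardent.
So before the transaction, Pablo does not control Ardent.
After the purchase, Pablo holds 61% of Oakfield directly, and Dae-won's stake falls to 16%.
Pablo holds 61% of Oakfield, so Pablo controls Oakfield.
Oakfield holds 80% of Ardent, so Pablo controls Ardent.
Pablo did not control Ardent before and does after, so the clause is triggered.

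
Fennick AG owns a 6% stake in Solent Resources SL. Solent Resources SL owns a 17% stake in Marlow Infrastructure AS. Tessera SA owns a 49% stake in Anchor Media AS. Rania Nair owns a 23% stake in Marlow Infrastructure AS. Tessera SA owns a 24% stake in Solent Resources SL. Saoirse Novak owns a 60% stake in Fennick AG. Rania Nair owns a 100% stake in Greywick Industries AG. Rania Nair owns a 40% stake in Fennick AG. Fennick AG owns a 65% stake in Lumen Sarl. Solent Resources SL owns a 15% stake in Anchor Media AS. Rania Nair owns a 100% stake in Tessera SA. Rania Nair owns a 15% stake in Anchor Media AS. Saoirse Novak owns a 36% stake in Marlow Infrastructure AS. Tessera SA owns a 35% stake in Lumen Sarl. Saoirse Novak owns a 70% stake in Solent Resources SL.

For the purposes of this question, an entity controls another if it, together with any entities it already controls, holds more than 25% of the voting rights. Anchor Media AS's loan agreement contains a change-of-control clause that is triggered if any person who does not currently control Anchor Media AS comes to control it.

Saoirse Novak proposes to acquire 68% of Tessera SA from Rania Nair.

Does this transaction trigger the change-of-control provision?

Yes

The purchase adds only to Saoirse's holdings (Rania's stake shrinks), so Saoirse is the only person who could newly come to control Anchor.
Saoirse holds 60% of Fennick, so Saoirse controls Fennick.
Fennick and Saoirse together hold 6% + 70% = 76% of Solent, so Saoirse controls Solent.
Fennick holds 65% of Lumen, so Saoirse controls Lumen.
Solent and Saoirse together hold 17% + 36% = 53% of Marlow, so Saoirse controls Marlow.
In Anchor, Saoirse's side holds only 15%, not > 25%.
So before the transaction, Saoirse does not control Anchor.
After the purchase, Saoirse holds 68% of Tessera directly, and Rania's stake falls to 32%.
Saoirse holds 68% of Tessera, so Saoirse controls Tessera.
Fennick and Tessera and Saoirse together hold 6% + 24% + 70% = 100% of Solent, so Saoirse controls Solent.
Solent and Tessera together hold 15% + 49% = 64% of Anchor, so Saoirse controls Anchor.
Saoirse did not control Anchor before and does after, so the clause is triggered.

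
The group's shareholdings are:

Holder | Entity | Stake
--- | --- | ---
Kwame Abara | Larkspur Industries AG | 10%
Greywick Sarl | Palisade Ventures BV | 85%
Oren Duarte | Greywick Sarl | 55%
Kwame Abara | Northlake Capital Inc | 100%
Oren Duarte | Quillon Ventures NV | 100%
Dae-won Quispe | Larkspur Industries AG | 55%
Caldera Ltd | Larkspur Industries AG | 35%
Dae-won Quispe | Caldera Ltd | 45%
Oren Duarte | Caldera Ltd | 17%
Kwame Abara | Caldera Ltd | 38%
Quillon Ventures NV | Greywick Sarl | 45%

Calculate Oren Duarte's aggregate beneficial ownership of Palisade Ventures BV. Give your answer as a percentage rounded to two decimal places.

85.00%

Oren reaches Palisade along 2 paths.
Via Quillon → Greywick: 100% × 45% × 85% = 38.25%.
Via Greywick: 55% × 85% = 46.75%.
Total: 38.25% + 46.75% = 85%.
Rounded: 85.00%.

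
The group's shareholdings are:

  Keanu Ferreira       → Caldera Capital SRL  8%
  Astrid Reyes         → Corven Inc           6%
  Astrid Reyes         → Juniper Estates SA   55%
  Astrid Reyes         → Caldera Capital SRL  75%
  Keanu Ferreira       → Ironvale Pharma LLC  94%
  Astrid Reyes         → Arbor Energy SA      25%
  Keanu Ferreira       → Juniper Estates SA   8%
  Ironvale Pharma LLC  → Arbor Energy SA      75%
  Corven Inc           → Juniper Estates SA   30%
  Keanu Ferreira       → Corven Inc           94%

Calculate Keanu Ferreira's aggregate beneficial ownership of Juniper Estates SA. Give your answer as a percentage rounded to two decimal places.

Keanu reaches Juniper along 2 paths.
Via Corven: 94% × 30% = 28.2%.
Direct stake: 8% = 8%.
Total: 28.2% + 8% = 36.2%.
Rounded: 36.20%.

36.20%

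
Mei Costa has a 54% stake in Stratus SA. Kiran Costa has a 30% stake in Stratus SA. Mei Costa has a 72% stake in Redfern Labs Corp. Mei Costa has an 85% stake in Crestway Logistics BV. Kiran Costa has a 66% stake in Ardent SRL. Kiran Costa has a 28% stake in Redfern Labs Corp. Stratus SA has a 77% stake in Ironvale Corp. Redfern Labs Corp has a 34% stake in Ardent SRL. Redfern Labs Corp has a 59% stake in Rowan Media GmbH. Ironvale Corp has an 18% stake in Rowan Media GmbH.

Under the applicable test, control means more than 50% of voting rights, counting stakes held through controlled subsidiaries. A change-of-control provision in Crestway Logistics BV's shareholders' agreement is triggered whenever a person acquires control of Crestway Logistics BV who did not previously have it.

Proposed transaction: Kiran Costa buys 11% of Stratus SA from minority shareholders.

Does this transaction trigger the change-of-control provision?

No

The purchase changes only Kiran's holdings, so Kiran is the only person who could newly come to control Crestway.
Kiran holds 66% of Ardent, so Kiran controls Ardent.
Neither Kiran nor any entity Kiran controls holds any voting interest in Crestway.
So before the transaction, Kiran does not control Crestway.
After the purchase, Kiran's direct stake in Stratus rises to 30% + 11% = 41%.
Kiran's side now holds 41% of Stratus, not > 50%, so Kiran still does not control Stratus.
After the transaction, neither Kiran nor any entity Kiran controls holds a voting interest in Crestway, so Kiran still does not control it.
No new person acquires control, so the clause is not triggered.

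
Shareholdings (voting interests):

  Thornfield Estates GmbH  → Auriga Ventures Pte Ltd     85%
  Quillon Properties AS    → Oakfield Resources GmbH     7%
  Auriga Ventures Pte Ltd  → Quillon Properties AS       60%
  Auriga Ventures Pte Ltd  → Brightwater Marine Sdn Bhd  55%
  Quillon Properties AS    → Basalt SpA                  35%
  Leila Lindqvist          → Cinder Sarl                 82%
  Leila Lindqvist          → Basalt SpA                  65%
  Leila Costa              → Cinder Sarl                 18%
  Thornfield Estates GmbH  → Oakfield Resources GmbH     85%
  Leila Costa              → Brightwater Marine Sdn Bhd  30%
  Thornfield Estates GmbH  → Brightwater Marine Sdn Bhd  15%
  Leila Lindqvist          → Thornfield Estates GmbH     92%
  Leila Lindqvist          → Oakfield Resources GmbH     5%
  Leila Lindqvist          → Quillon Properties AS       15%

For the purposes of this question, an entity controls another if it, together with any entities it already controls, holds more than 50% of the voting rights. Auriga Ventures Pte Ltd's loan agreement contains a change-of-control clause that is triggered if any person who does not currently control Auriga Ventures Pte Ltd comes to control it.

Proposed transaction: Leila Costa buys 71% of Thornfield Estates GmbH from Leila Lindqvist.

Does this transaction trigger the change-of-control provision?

Yes

The purchase adds only to Leila Costa's holdings (Leila Lindqvist's stake shrinks), so Leila Costa is the only person who could newly come to control Auriga.
Leila Costa's largest direct stake is 30% in Brightwater, which does not meet the threshold, so Leila Costa controls no company.
Neither Leila Costa nor any entity Leila Costa controls holds any voting interest in Auriga.
So before the transaction, Leila Costa does not control Auriga.
After the purchase, Leila Costa holds 71% of Thornfield directly, and Leila Lindqvist's stake falls to 21%.
Leila Costa holds 71% of Thornfield, so Leila Costa controls Thornfield.
Thornfield holds 85% of Auriga, so Leila Costa controls Auriga.
Leila Costa did not control Auriga before and does after, so the clause is triggered.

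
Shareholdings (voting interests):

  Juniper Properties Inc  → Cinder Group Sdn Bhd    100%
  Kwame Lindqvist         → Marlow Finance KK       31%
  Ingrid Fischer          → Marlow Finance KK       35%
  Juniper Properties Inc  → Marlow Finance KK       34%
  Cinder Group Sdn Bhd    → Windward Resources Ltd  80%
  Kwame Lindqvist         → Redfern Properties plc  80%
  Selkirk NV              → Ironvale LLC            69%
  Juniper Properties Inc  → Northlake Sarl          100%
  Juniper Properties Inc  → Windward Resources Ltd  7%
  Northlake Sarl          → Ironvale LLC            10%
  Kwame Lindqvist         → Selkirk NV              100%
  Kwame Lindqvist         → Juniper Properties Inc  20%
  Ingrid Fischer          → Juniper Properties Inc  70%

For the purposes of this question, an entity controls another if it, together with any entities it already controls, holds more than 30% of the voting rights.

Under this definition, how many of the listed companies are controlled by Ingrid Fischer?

Ingrid holds 70% of Juniper, so Ingrid controls Juniper.
Juniper holds 100% of Northlake, so Ingrid controls Northlake.
Juniper and Ingrid together hold 34% + 35% = 69% of Marlow, so Ingrid controls Marlow.
Juniper holds 100% of Cinder, so Ingrid controls Cinder.
Juniper and Cinder together hold 7% + 80% = 87% of Windward, so Ingrid controls Windward.
No other company's threshold is met.
Ingrid controls 5 companies.

5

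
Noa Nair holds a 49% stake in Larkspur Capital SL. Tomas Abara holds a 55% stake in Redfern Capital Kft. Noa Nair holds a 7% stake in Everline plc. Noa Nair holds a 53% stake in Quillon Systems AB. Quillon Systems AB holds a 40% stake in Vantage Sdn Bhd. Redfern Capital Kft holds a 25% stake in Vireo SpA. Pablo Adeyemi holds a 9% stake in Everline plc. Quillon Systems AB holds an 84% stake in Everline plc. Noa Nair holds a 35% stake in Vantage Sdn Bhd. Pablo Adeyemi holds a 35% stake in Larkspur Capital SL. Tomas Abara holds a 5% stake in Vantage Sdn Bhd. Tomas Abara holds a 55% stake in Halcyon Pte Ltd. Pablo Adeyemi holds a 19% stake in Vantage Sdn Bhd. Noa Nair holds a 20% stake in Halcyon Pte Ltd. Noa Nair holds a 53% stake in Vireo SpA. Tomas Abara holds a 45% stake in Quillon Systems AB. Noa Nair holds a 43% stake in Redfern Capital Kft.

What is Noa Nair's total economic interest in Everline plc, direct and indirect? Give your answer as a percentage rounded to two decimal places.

Noa reaches Everline along 2 paths.
Via Quillon: 53% × 84% = 44.52%.
Direct stake: 7% = 7%.
Total: 44.52% + 7% = 51.52%.

51.52%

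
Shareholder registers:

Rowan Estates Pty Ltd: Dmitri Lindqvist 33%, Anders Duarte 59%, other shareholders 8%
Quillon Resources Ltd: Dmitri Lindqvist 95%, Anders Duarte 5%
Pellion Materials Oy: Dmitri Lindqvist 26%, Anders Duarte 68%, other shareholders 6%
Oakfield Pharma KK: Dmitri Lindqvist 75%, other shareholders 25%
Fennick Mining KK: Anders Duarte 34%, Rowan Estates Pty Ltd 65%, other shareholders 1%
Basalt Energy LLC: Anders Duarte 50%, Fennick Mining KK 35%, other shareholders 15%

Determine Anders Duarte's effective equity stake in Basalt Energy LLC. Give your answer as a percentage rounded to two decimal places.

75.32%

Anders reaches Basalt along 3 paths.
Direct stake: 50% = 50%.
Via Fennick: 34% × 35% = 11.9%.
Via Rowan → Fennick: 59% × 65% × 35% = 13.4225%.
Total: 50% + 11.9% + 13.4225% = 75.3225%.
Rounded: 75.32%.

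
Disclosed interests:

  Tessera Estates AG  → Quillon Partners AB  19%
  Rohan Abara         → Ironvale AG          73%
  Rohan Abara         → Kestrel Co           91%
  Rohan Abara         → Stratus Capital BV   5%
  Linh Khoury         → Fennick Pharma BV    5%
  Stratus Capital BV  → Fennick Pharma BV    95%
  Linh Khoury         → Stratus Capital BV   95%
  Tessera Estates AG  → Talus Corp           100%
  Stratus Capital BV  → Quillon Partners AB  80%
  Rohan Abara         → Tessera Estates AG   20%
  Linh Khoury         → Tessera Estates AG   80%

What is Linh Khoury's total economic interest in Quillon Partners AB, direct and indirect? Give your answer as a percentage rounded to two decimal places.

91.20%

Linh reaches Quillon along 2 paths.
Via Tessera: 80% × 19% = 15.2%.
Via Stratus: 95% × 80% = 76%.
Total: 15.2% + 76% = 91.2%.
Rounded: 91.20%.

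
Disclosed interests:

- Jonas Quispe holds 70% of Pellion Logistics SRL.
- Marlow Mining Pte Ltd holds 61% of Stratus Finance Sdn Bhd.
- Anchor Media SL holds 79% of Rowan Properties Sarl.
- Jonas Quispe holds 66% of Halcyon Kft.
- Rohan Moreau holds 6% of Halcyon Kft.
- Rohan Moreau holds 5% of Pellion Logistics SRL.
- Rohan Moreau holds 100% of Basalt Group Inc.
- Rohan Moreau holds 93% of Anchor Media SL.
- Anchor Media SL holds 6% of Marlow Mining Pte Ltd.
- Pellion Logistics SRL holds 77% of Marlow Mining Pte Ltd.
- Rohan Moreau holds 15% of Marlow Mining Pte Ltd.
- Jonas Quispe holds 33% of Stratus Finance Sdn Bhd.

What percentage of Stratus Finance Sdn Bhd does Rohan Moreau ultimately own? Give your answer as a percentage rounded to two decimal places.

Rohan reaches Stratus along 3 paths.
Via Pellion → Marlow: 5% × 77% × 61% = 2.3485%.
Via Anchor → Marlow: 93% × 6% × 61% = 3.4038%.
Via Marlow: 15% × 61% = 9.15%.
Total: 2.3485% + 3.4038% + 9.15% = 14.9023%.
Rounded: 14.90%.

14.90%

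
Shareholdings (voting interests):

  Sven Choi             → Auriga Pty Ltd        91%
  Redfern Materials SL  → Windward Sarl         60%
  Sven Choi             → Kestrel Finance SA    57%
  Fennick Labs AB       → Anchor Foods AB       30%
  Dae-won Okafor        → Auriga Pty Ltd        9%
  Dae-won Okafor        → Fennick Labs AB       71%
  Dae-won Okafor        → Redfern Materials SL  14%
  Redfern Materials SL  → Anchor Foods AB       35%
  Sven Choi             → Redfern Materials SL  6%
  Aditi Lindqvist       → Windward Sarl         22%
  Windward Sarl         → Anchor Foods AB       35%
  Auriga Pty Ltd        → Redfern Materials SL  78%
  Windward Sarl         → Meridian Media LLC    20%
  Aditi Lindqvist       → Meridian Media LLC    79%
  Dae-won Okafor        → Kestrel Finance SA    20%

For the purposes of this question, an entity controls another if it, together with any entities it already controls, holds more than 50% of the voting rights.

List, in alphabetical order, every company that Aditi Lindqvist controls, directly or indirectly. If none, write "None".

Meridian Media LLC

Aditi holds 79% of Meridian, so Aditi controls Meridian.
No other company's threshold is met.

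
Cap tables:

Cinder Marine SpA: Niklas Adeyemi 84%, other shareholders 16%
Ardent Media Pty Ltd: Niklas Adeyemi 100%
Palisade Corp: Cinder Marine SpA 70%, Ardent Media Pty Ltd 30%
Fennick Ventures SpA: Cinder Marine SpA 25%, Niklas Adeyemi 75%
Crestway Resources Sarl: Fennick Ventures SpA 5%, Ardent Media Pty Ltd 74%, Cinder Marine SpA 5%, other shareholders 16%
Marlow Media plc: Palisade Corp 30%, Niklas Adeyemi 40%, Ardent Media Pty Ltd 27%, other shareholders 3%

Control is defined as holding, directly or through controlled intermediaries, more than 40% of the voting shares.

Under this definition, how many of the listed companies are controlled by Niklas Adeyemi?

Niklas holds 84% of Cinder, so Niklas controls Cinder.
Niklas holds 100% of Ardent, so Niklas controls Ardent.
Cinder and Ardent together hold 70% + 30% = 100% of Palisade, so Niklas controls Palisade.
Cinder and Niklas together hold 25% + 75% = 100% of Fennick, so Niklas controls Fennick.
Fennick and Ardent and Cinder together hold 5% + 74% + 5% = 84% of Crestway, so Niklas controls Crestway.
Palisade and Niklas and Ardent together hold 30% + 40% + 27% = 97% of Marlow, so Niklas controls Marlow.
Niklas controls 6 companies.

6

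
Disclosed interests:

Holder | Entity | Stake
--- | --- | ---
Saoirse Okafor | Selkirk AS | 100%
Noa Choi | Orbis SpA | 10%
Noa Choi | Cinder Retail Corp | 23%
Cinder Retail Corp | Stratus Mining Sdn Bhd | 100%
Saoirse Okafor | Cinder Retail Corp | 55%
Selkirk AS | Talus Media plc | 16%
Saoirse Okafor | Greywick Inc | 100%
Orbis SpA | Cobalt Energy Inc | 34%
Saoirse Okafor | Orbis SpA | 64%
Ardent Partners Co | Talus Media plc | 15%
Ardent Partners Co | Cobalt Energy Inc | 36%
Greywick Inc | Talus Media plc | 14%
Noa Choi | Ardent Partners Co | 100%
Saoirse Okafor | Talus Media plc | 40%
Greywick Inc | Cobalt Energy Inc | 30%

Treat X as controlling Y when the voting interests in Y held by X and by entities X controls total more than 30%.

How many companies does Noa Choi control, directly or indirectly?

2

Noa holds 100% of Ardent, so Noa controls Ardent.
Ardent holds 36% of Cobalt, so Noa controls Cobalt.
No other company's threshold is met.
Noa controls 2 companies.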